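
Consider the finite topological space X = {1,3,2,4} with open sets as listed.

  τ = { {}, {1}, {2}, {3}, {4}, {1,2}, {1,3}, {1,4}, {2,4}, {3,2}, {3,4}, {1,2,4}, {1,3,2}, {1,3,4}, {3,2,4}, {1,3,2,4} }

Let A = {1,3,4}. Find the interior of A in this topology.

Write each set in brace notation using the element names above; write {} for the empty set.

U open, U⊆A: {}, {1}, {4}, {3}, {3,4}, {1,3}, {1,4}, {1,3,4}. int(A) = ⋃ = {1,3,4}

{1,3,4}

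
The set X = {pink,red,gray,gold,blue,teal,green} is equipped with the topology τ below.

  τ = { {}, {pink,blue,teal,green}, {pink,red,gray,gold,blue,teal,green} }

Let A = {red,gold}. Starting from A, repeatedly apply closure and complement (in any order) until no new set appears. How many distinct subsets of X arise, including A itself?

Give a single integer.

6

cl via duality: int({pink,gray,blue,teal,green}) = {pink,blue,teal,green}, so X∖{pink,blue,teal,green} = {red,gray,gold}
Write k for closure, c for complement:
  1. A     = {red,gold}
  2. kA    = {red,gray,gold}
  3. cA    = {pink,gray,blue,teal,green}
  4. ckA   = {pink,blue,teal,green}
  5. kcA   = {pink,red,gray,gold,blue,teal,green}
  6. ckcA  = {}
applying k or c yields no new set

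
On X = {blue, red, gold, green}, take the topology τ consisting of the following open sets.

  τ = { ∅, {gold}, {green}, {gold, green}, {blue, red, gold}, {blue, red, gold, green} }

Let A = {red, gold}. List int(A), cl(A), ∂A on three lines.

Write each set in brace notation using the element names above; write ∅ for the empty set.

int(A) = {gold}
cl(A)  = {blue, red, gold}
∂A     = {blue, red}

opens ⊆ A: ∅, {gold}; union → int = {gold}
complement {blue, green}; its interior {green}; cl(A) = X∖{green} = {blue, red, gold}
boundary = {blue, red, gold} ∖ {gold} = {blue, red}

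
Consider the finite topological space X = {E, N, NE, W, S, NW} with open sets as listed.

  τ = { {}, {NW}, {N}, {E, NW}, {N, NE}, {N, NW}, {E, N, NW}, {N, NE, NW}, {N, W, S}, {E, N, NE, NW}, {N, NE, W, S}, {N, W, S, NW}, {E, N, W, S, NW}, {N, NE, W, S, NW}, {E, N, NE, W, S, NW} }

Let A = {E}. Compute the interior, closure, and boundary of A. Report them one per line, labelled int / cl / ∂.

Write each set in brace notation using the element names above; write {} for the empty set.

U open, U⊆A: {}. int(A) = ⋃ = {}
X∖A={N, NE, W, S, NW}, int(X∖A)={N, NE, W, S, NW}, hence cl(A)={E}
∂A: remove int from cl → {E}

int(A) = {}
cl(A)  = {E}
∂A     = {E}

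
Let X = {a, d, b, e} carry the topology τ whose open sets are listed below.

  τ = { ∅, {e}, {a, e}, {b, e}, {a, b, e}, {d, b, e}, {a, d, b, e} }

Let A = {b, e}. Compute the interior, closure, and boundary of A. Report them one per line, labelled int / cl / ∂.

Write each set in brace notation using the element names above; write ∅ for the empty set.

interior: largest open inside A is {b, e} (from ∅, {e}, {b, e})
cl via duality: int({a, d}) = ∅, so X∖∅ = {a, d, b, e}
cl∖int = {a, d}

int(A) = {b, e}
cl(A)  = {a, d, b, e}
∂A     = {a, d}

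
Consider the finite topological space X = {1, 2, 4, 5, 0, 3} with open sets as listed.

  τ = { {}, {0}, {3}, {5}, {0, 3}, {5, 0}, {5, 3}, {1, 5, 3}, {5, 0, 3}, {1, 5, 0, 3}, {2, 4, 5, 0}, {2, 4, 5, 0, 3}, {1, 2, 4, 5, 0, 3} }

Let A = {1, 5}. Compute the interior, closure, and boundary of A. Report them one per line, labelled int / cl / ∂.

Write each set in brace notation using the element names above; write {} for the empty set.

interior: largest open inside A is {5} (from {}, {5})
cl via duality: int({2, 4, 0, 3}) = {0, 3}, so X∖{0, 3} = {1, 2, 4, 5}
cl∖int = {1, 2, 4}

int(A) = {5}
cl(A)  = {1, 2, 4, 5}
∂A     = {1, 2, 4}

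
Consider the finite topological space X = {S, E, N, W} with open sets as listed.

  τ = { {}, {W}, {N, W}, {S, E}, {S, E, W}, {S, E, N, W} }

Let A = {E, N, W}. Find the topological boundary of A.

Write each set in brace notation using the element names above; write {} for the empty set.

{S, E}

interior: largest open inside A is {N, W} (from {}, {W}, {N, W})
cl via duality: int({S}) = {}, so X∖{} = {S, E, N, W}
cl∖int = {S, E}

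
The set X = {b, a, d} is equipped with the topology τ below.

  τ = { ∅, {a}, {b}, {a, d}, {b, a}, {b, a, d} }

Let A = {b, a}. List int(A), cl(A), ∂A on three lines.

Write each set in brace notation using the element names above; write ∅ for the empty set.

int(A) = {b, a}
cl(A)  = {b, a, d}
∂A     = {d}

U open, U⊆A: ∅, {b}, {a}, {b, a}. int(A) = ⋃ = {b, a}
X∖A={d}, int(X∖A)=∅, hence cl(A)={b, a, d}
∂A: remove int from cl → {d}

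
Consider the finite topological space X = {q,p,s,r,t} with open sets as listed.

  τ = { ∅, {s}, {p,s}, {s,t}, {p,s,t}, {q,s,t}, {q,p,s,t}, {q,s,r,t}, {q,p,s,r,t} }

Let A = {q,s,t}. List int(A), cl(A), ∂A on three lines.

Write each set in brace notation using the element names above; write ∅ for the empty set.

int(A) = {q,s,t}
cl(A)  = {q,p,s,r,t}
∂A     = {p,r}

U open, U⊆A: ∅, {s}, {s,t}, {q,s,t}. int(A) = ⋃ = {q,s,t}
X∖A={p,r}, int(X∖A)=∅, hence cl(A)={q,p,s,r,t}
∂A: remove int from cl → {p,r}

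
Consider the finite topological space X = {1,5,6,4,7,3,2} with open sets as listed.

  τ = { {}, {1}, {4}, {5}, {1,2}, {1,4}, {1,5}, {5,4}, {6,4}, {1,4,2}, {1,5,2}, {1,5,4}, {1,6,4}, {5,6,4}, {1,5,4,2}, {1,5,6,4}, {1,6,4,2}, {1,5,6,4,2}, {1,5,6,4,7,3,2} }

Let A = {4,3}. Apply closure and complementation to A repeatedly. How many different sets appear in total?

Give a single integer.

X∖A={1,5,6,7,2}, int(X∖A)={1,5,2}, hence cl(A)={6,4,7,3}
Orbit (k=closure, c=complement):
  1. A     = {4,3}
  2. kA    = {6,4,7,3}
  3. cA    = {1,5,6,7,2}
  4. ckA   = {1,5,2}
  5. kcA   = {1,5,6,7,3,2}
  6. kckA  = {1,5,7,3,2}
  7. ckcA  = {4}
  8. ckckA = {6,4}
(closed under both — stop)

8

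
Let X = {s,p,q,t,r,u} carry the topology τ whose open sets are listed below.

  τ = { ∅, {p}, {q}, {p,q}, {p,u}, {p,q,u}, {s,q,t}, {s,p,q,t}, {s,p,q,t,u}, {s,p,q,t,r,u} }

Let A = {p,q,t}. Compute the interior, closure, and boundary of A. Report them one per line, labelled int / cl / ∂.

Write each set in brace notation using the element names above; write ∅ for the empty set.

int(A) = {p,q}
cl(A)  = {s,p,q,t,r,u}
∂A     = {s,t,r,u}

interior: largest open inside A is {p,q} (from ∅, {q}, {p}, {p,q})
cl via duality: int({s,r,u}) = ∅, so X∖∅ = {s,p,q,t,r,u}
cl∖int = {s,t,r,u}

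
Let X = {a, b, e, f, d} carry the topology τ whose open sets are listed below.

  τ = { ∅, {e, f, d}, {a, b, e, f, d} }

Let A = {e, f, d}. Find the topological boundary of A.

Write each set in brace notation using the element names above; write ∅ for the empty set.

U open, U⊆A: ∅, {e, f, d}. int(A) = ⋃ = {e, f, d}
X∖A={a, b}, int(X∖A)=∅, hence cl(A)={a, b, e, f, d}
∂A: remove int from cl → {a, b}

{a, b}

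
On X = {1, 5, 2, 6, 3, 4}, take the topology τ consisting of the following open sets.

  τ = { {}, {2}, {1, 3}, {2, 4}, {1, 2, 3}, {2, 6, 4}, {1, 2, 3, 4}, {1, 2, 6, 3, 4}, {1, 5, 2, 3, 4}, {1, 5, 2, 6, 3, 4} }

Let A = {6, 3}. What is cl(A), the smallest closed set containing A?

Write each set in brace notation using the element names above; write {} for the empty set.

complement {1, 5, 2, 4}; its interior {2, 4}; cl(A) = X∖{2, 4} = {1, 5, 6, 3}

{1, 5, 6, 3}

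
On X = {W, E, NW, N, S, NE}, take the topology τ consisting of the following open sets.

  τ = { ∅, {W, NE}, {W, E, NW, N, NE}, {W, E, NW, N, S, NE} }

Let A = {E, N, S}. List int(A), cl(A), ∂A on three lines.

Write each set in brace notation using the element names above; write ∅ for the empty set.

open subsets of A: ∅; so int(A) = ∅
closure: X∖int(X∖A) = X∖{W, NE} = {E, NW, N, S}
∂A = {E, NW, N, S} minus ∅ = {E, NW, N, S}

int(A) = ∅
cl(A)  = {E, NW, N, S}
∂A     = {E, NW, N, S}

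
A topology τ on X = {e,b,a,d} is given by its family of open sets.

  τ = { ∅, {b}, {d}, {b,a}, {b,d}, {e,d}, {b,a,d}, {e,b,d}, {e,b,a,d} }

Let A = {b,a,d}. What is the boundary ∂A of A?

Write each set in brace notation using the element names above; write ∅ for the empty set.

open subsets of A: ∅, {b}, {d}, {b,a}, {b,d}, {b,a,d}; so int(A) = {b,a,d}
closure: X∖int(X∖A) = X∖∅ = {e,b,a,d}
∂A = {e,b,a,d} minus {b,a,d} = {e}

{e}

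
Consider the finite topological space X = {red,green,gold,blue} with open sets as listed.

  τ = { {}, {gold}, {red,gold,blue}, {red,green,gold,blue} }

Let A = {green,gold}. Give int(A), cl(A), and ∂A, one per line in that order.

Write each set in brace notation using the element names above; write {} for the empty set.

interior: largest open inside A is {gold} (from {}, {gold})
cl via duality: int({red,blue}) = {}, so X∖{} = {red,green,gold,blue}
cl∖int = {red,green,blue}

int(A) = {gold}
cl(A)  = {red,green,gold,blue}
∂A     = {red,green,blue}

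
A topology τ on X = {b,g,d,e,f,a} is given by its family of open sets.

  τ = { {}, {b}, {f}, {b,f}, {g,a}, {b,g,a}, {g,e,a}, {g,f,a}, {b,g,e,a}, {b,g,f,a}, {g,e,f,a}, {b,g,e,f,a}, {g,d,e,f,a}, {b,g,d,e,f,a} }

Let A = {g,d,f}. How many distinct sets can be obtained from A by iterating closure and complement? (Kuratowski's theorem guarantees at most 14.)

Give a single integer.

8

cl via duality: int({b,e,a}) = {b}, so X∖{b} = {g,d,e,f,a}
Write k for closure, c for complement:
  1. A     = {g,d,f}
  2. kA    = {g,d,e,f,a}
  3. cA    = {b,e,a}
  4. ckA   = {b}
  5. kcA   = {b,g,d,e,a}
  6. ckcA  = {f}
  7. kckcA = {d,f}
  8. ckckcA = {b,g,e,a}
applying k or c yields no new set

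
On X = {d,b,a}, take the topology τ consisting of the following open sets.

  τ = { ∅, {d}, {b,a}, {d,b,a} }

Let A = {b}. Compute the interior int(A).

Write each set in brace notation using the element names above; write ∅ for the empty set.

opens ⊆ A: ∅; union → int = ∅

∅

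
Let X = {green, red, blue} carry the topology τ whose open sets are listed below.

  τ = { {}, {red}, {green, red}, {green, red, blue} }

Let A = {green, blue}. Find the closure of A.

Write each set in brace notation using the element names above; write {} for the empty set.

cl via duality: int({red}) = {red}, so X∖{red} = {green, blue}

{green, blue}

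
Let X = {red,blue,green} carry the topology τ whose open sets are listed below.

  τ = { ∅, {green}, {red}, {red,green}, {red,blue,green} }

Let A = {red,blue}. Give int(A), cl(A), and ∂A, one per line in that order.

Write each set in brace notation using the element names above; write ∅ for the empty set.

U open, U⊆A: ∅, {red}. int(A) = ⋃ = {red}
X∖A={green}, int(X∖A)={green}, hence cl(A)={red,blue}
∂A: remove int from cl → {blue}

int(A) = {red}
cl(A)  = {red,blue}
∂A     = {blue}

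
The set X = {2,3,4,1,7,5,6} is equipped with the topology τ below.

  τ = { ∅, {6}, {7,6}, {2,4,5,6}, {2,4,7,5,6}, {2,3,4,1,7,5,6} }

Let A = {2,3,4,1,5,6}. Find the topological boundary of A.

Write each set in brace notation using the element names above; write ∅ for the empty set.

U open, U⊆A: ∅, {6}, {2,4,5,6}. int(A) = ⋃ = {2,4,5,6}
X∖A={7}, int(X∖A)=∅, hence cl(A)={2,3,4,1,7,5,6}
∂A: remove int from cl → {3,1,7}

{3,1,7}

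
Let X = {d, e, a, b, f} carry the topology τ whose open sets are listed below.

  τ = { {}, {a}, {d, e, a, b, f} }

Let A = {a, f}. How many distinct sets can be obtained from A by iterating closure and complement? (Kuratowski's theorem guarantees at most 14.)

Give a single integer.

6

closure: X∖int(X∖A) = X∖{} = {d, e, a, b, f}
Let k=closure and c=complement:
  1. A     = {a, f}
  2. kA    = {d, e, a, b, f}
  3. cA    = {d, e, b}
  4. ckA   = {}
  5. kcA   = {d, e, b, f}
  6. ckcA  = {a}
— saturated at 6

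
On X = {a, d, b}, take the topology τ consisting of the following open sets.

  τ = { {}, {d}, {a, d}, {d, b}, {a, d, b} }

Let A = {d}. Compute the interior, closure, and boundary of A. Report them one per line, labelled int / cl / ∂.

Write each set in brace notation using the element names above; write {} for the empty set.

int(A) = {d}
cl(A)  = {a, d, b}
∂A     = {a, b}

open subsets of A: {}, {d}; so int(A) = {d}
closure: X∖int(X∖A) = X∖{} = {a, d, b}
∂A = {a, d, b} minus {d} = {a, b}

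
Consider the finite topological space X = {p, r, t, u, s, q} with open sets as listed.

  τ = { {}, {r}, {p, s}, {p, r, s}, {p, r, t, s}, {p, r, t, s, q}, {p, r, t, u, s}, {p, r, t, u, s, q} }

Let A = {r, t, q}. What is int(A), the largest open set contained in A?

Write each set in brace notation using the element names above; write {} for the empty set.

{r}

opens ⊆ A: {}, {r}; union → int = {r}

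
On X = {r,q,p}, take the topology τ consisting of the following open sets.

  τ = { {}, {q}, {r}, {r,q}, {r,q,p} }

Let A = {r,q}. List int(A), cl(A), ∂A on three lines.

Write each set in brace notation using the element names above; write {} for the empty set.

open subsets of A: {}, {q}, {r}, {r,q}; so int(A) = {r,q}
closure: X∖int(X∖A) = X∖{} = {r,q,p}
∂A = {r,q,p} minus {r,q} = {p}

int(A) = {r,q}
cl(A)  = {r,q,p}
∂A     = {p}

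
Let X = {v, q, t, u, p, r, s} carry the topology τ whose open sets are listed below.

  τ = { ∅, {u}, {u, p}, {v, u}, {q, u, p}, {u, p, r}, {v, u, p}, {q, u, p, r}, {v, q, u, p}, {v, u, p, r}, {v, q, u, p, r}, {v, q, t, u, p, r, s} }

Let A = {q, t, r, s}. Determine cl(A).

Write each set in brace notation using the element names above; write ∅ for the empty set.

cl via duality: int({v, u, p}) = {v, u, p}, so X∖{v, u, p} = {q, t, r, s}

{q, t, r, s}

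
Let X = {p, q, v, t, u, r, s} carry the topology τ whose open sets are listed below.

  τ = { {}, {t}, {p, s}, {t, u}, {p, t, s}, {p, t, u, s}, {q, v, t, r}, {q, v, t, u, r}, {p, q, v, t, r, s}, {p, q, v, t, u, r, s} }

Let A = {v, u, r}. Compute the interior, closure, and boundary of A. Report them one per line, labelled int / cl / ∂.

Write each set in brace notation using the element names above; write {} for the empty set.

int(A) = {}
cl(A)  = {q, v, u, r}
∂A     = {q, v, u, r}

interior: largest open inside A is {} (from {})
cl via duality: int({p, q, t, s}) = {p, t, s}, so X∖{p, t, s} = {q, v, u, r}
cl∖int = {q, v, u, r}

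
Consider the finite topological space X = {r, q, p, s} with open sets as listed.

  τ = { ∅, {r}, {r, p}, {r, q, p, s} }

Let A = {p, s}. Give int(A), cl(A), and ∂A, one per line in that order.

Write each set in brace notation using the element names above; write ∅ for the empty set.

open subsets of A: ∅; so int(A) = ∅
closure: X∖int(X∖A) = X∖{r} = {q, p, s}
∂A = {q, p, s} minus ∅ = {q, p, s}

int(A) = ∅
cl(A)  = {q, p, s}
∂A     = {q, p, s}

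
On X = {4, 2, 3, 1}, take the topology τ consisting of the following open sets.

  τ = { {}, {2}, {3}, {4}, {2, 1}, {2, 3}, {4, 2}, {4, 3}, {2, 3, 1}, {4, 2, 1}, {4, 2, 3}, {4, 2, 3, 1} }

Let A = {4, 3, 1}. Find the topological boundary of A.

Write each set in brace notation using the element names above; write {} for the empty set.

open subsets of A: {}, {4}, {3}, {4, 3}; so int(A) = {4, 3}
closure: X∖int(X∖A) = X∖{2} = {4, 3, 1}
∂A = {4, 3, 1} minus {4, 3} = {1}

{1}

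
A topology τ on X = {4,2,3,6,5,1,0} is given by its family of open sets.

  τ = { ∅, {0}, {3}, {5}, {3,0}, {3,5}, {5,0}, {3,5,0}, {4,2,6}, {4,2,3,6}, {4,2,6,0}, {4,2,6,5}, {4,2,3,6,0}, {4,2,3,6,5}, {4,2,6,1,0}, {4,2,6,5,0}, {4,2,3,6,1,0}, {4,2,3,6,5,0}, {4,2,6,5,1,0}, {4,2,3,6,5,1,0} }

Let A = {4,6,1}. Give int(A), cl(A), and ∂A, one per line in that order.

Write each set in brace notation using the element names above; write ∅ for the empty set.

interior: largest open inside A is ∅ (from ∅)
cl via duality: int({2,3,5,0}) = {3,5,0}, so X∖{3,5,0} = {4,2,6,1}
cl∖int = {4,2,6,1}

int(A) = ∅
cl(A)  = {4,2,6,1}
∂A     = {4,2,6,1}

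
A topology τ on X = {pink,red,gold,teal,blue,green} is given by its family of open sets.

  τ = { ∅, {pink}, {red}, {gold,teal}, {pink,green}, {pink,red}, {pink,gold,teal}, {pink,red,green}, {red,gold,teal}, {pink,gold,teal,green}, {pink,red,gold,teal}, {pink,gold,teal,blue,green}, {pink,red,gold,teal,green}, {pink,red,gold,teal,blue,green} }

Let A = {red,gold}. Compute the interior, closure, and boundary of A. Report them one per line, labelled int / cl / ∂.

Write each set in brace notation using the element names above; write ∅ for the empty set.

opens ⊆ A: ∅, {red}; union → int = {red}
complement {pink,teal,blue,green}; its interior {pink,green}; cl(A) = X∖{pink,green} = {red,gold,teal,blue}
boundary = {red,gold,teal,blue} ∖ {red} = {gold,teal,blue}

int(A) = {red}
cl(A)  = {red,gold,teal,blue}
∂A     = {gold,teal,blue}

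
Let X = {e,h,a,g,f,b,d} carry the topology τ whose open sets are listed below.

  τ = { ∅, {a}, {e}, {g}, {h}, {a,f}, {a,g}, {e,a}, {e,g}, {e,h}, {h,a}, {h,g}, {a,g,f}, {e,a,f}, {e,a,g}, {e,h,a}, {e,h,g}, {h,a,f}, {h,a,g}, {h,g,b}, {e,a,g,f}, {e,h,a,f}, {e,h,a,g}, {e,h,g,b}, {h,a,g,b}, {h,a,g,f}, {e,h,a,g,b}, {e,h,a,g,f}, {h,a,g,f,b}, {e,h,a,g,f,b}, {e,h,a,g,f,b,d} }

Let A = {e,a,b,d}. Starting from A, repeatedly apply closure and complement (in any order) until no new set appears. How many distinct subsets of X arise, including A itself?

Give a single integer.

complement {h,g,f}; its interior {h,g}; cl(A) = X∖{h,g} = {e,a,f,b,d}
With k = closure, c = complement:
  1. A     = {e,a,b,d}
  2. kA    = {e,a,f,b,d}
  3. cA    = {h,g,f}
  4. ckA   = {h,g}
  5. kcA   = {h,g,f,b,d}
  6. kckA  = {h,g,b,d}
  7. ckcA  = {e,a}
  8. ckckA = {e,a,f}
  9. kckcA = {e,a,f,d}
  10. ckckcA = {h,g,b}
k, c of each give nothing new

10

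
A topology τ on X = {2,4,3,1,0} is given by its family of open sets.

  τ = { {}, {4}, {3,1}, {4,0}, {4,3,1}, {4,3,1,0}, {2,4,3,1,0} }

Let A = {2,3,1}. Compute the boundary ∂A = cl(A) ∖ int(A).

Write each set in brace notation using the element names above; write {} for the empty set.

open subsets of A: {}, {3,1}; so int(A) = {3,1}
closure: X∖int(X∖A) = X∖{4,0} = {2,3,1}
∂A = {2,3,1} minus {3,1} = {2}

{2}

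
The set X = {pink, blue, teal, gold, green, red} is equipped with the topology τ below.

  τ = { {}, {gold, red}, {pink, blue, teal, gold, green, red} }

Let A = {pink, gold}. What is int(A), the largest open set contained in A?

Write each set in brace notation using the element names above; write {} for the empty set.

{}

U open, U⊆A: {}. int(A) = ⋃ = {}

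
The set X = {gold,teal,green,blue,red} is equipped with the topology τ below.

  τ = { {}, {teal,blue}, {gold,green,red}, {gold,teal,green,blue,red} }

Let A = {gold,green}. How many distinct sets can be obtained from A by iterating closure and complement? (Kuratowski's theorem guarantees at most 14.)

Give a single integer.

closure: X∖int(X∖A) = X∖{teal,blue} = {gold,green,red}
Let k=closure and c=complement:
  1. A     = {gold,green}
  2. kA    = {gold,green,red}
  3. cA    = {teal,blue,red}
  4. ckA   = {teal,blue}
  5. kcA   = {gold,teal,green,blue,red}
  6. ckcA  = {}
— saturated at 6

6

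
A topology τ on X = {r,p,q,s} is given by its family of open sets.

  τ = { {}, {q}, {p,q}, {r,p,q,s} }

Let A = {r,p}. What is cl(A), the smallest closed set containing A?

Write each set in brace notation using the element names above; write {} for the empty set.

{r,p,s}

closure: X∖int(X∖A) = X∖{q} = {r,p,s}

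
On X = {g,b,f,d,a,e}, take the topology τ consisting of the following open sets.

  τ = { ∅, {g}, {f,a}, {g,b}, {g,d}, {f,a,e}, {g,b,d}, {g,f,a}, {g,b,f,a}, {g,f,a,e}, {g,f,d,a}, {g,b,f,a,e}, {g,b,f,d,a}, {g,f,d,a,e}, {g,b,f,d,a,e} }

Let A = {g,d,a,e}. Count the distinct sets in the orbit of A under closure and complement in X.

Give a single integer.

X∖A={b,f}, int(X∖A)=∅, hence cl(A)={g,b,f,d,a,e}
Orbit (k=closure, c=complement):
  1. A     = {g,d,a,e}
  2. kA    = {g,b,f,d,a,e}
  3. cA    = {b,f}
  4. ckA   = ∅
  5. kcA   = {b,f,a,e}
  6. ckcA  = {g,d}
  7. kckcA = {g,b,d}
  8. ckckcA = {f,a,e}
(closed under both — stop)

8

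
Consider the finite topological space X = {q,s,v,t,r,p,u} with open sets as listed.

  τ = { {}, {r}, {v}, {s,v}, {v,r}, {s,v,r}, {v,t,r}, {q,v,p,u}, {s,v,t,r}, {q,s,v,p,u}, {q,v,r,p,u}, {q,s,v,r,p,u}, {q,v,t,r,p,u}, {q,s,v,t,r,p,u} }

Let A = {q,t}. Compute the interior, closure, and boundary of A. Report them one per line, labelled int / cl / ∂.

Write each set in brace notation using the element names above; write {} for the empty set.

int(A) = {}
cl(A)  = {q,t,p,u}
∂A     = {q,t,p,u}

interior: largest open inside A is {} (from {})
cl via duality: int({s,v,r,p,u}) = {s,v,r}, so X∖{s,v,r} = {q,t,p,u}
cl∖int = {q,t,p,u}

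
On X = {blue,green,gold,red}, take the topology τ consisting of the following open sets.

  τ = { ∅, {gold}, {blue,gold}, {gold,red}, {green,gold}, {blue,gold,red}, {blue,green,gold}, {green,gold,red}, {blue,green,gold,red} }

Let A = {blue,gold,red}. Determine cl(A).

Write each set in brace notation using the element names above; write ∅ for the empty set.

{blue,green,gold,red}

cl via duality: int({green}) = ∅, so X∖∅ = {blue,green,gold,red}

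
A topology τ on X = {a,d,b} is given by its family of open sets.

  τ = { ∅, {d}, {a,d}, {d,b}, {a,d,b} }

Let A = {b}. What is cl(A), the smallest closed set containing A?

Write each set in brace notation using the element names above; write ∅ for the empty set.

X∖A={a,d}, int(X∖A)={a,d}, hence cl(A)={b}

{b}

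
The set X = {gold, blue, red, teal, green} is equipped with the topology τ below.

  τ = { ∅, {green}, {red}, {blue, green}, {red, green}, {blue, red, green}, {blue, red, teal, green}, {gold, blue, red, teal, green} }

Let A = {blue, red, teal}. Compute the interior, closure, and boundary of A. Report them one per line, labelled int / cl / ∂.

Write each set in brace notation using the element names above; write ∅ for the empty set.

int(A) = {red}
cl(A)  = {gold, blue, red, teal}
∂A     = {gold, blue, teal}

opens ⊆ A: ∅, {red}; union → int = {red}
complement {gold, green}; its interior {green}; cl(A) = X∖{green} = {gold, blue, red, teal}
boundary = {gold, blue, red, teal} ∖ {red} = {gold, blue, teal}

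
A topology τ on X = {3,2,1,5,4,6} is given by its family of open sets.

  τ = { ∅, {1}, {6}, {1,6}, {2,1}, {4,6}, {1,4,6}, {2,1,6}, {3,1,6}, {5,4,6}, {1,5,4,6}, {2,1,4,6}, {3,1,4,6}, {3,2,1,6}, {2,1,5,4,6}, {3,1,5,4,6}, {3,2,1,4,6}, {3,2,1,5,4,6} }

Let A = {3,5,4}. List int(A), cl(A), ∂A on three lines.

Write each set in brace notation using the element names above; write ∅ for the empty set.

interior: largest open inside A is ∅ (from ∅)
cl via duality: int({2,1,6}) = {2,1,6}, so X∖{2,1,6} = {3,5,4}
cl∖int = {3,5,4}

int(A) = ∅
cl(A)  = {3,5,4}
∂A     = {3,5,4}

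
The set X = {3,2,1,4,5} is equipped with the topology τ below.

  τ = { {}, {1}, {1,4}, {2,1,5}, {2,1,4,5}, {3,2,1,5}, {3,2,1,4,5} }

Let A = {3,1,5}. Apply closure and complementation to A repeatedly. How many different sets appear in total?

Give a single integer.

6

closure: X∖int(X∖A) = X∖{} = {3,2,1,4,5}
Let k=closure and c=complement:
  1. A     = {3,1,5}
  2. kA    = {3,2,1,4,5}
  3. cA    = {2,4}
  4. ckA   = {}
  5. kcA   = {3,2,4,5}
  6. ckcA  = {1}
— saturated at 6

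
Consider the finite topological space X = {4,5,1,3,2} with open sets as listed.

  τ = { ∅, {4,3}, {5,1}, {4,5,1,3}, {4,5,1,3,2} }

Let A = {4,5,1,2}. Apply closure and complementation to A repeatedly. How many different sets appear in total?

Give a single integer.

cl via duality: int({3}) = ∅, so X∖∅ = {4,5,1,3,2}
Write k for closure, c for complement:
  1. A     = {4,5,1,2}
  2. kA    = {4,5,1,3,2}
  3. cA    = {3}
  4. ckA   = ∅
  5. kcA   = {4,3,2}
  6. ckcA  = {5,1}
  7. kckcA = {5,1,2}
  8. ckckcA = {4,3}
applying k or c yields no new set

8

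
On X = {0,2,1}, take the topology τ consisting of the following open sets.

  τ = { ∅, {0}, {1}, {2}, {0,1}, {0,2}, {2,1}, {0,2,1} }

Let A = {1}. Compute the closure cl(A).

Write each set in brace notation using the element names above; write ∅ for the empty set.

complement {0,2}; its interior {0,2}; cl(A) = X∖{0,2} = {1}

{1}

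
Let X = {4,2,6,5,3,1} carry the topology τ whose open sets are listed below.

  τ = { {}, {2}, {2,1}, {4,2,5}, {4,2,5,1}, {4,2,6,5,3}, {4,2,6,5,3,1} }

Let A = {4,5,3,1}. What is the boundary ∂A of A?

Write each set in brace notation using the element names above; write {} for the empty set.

U open, U⊆A: {}. int(A) = ⋃ = {}
X∖A={2,6}, int(X∖A)={2}, hence cl(A)={4,6,5,3,1}
∂A: remove int from cl → {4,6,5,3,1}

{4,6,5,3,1}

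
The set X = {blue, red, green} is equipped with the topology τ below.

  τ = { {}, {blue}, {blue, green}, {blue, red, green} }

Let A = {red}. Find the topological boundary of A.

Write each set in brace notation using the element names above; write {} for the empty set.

open subsets of A: {}; so int(A) = {}
closure: X∖int(X∖A) = X∖{blue, green} = {red}
∂A = {red} minus {} = {red}

{red}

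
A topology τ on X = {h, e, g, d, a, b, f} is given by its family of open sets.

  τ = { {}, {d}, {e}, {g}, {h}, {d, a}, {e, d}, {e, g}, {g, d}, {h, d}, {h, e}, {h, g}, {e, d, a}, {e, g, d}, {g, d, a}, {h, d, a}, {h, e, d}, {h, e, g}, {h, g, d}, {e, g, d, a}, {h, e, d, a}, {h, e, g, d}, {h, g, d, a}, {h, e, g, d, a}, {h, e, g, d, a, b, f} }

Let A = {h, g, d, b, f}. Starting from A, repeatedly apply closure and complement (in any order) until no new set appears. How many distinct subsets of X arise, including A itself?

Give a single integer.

complement {e, a}; its interior {e}; cl(A) = X∖{e} = {h, g, d, a, b, f}
With k = closure, c = complement:
  1. A     = {h, g, d, b, f}
  2. kA    = {h, g, d, a, b, f}
  3. cA    = {e, a}
  4. ckA   = {e}
  5. kcA   = {e, a, b, f}
  6. kckA  = {e, b, f}
  7. ckcA  = {h, g, d}
  8. ckckA = {h, g, d, a}
k, c of each give nothing new

8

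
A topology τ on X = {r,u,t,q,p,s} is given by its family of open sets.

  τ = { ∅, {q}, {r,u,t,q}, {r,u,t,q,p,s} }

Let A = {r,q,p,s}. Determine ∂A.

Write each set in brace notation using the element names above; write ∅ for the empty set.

opens ⊆ A: ∅, {q}; union → int = {q}
complement {u,t}; its interior ∅; cl(A) = X∖∅ = {r,u,t,q,p,s}
boundary = {r,u,t,q,p,s} ∖ {q} = {r,u,t,p,s}

{r,u,t,p,s}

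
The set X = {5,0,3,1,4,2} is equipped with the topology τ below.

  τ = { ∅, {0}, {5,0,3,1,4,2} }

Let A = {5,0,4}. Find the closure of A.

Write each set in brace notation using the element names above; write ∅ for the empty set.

{5,0,3,1,4,2}

complement {3,1,2}; its interior ∅; cl(A) = X∖∅ = {5,0,3,1,4,2}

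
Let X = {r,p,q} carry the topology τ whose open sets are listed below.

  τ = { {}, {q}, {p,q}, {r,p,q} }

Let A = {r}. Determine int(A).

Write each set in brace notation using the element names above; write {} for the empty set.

open subsets of A: {}; so int(A) = {}

{}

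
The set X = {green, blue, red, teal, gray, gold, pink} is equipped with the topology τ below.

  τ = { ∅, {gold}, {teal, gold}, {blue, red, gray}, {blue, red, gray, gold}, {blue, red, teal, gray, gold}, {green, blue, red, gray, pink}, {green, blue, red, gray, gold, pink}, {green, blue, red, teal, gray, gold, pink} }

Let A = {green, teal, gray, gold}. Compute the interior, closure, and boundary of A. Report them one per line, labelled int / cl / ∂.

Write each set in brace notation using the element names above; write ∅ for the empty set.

U open, U⊆A: ∅, {gold}, {teal, gold}. int(A) = ⋃ = {teal, gold}
X∖A={blue, red, pink}, int(X∖A)=∅, hence cl(A)={green, blue, red, teal, gray, gold, pink}
∂A: remove int from cl → {green, blue, red, gray, pink}

int(A) = {teal, gold}
cl(A)  = {green, blue, red, teal, gray, gold, pink}
∂A     = {green, blue, red, gray, pink}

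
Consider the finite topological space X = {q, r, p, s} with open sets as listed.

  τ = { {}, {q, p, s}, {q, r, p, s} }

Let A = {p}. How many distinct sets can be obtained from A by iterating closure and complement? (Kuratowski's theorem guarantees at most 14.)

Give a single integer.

4

complement {q, r, s}; its interior {}; cl(A) = X∖{} = {q, r, p, s}
With k = closure, c = complement:
  1. A     = {p}
  2. kA    = {q, r, p, s}
  3. cA    = {q, r, s}
  4. ckA   = {}
k, c of each give nothing new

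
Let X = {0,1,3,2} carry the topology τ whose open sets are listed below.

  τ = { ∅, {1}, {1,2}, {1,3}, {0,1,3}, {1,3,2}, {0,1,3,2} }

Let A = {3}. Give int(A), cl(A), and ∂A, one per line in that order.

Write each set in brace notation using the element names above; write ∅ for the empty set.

interior: largest open inside A is ∅ (from ∅)
cl via duality: int({0,1,2}) = {1,2}, so X∖{1,2} = {0,3}
cl∖int = {0,3}

int(A) = ∅
cl(A)  = {0,3}
∂A     = {0,3}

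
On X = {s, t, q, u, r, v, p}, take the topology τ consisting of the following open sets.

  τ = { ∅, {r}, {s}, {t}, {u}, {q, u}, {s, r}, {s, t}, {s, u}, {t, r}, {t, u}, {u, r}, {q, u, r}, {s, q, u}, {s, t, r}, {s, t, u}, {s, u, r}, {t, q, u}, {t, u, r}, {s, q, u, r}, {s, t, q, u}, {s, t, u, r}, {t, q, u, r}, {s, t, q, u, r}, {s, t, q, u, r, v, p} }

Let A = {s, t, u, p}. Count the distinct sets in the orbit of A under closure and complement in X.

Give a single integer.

8

X∖A={q, r, v}, int(X∖A)={r}, hence cl(A)={s, t, q, u, v, p}
Orbit (k=closure, c=complement):
  1. A     = {s, t, u, p}
  2. kA    = {s, t, q, u, v, p}
  3. cA    = {q, r, v}
  4. ckA   = {r}
  5. kcA   = {q, r, v, p}
  6. kckA  = {r, v, p}
  7. ckcA  = {s, t, u}
  8. ckckA = {s, t, q, u}
(closed under both — stop)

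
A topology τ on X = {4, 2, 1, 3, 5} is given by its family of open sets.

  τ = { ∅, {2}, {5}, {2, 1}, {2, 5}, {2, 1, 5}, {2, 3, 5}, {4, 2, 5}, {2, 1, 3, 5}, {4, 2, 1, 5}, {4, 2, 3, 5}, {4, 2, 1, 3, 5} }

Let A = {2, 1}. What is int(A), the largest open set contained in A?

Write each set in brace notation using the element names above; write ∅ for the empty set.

open subsets of A: ∅, {2}, {2, 1}; so int(A) = {2, 1}

{2, 1}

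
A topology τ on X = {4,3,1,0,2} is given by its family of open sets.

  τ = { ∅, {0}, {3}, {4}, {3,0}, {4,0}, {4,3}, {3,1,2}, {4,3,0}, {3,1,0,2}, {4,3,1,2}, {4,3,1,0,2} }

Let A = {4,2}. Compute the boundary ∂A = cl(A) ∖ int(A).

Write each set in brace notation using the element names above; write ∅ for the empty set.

opens ⊆ A: ∅, {4}; union → int = {4}
complement {3,1,0}; its interior {3,0}; cl(A) = X∖{3,0} = {4,1,2}
boundary = {4,1,2} ∖ {4} = {1,2}

{1,2}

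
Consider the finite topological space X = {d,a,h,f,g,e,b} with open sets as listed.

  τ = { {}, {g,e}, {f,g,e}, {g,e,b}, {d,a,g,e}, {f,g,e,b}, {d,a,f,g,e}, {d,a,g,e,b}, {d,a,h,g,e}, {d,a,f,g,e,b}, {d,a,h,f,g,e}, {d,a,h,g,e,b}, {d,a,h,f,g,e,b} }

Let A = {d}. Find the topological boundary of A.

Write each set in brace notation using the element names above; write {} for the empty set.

{d,a,h}

open subsets of A: {}; so int(A) = {}
closure: X∖int(X∖A) = X∖{f,g,e,b} = {d,a,h}
∂A = {d,a,h} minus {} = {d,a,h}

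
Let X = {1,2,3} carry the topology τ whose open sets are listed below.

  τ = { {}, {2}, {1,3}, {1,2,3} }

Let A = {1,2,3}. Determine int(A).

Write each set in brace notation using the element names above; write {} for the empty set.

{1,2,3}

interior: largest open inside A is {1,2,3} (from {}, {2}, {1,3}, {1,2,3})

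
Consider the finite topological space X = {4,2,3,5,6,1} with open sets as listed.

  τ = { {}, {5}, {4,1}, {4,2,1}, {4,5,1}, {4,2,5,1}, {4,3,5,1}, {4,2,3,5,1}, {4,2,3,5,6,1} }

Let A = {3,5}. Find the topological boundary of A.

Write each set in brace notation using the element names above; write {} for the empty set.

opens ⊆ A: {}, {5}; union → int = {5}
complement {4,2,6,1}; its interior {4,2,1}; cl(A) = X∖{4,2,1} = {3,5,6}
boundary = {3,5,6} ∖ {5} = {3,6}

{3,6}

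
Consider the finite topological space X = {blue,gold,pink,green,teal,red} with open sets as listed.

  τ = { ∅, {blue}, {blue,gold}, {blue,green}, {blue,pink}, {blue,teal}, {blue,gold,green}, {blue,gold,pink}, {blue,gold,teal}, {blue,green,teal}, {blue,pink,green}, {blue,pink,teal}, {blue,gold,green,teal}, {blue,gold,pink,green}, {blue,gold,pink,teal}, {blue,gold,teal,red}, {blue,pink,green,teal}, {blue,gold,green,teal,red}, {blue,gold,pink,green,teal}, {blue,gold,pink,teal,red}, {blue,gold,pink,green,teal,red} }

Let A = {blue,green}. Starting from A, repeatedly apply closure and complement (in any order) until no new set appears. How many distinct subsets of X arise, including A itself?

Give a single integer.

X∖A={gold,pink,teal,red}, int(X∖A)=∅, hence cl(A)={blue,gold,pink,green,teal,red}
Orbit (k=closure, c=complement):
  1. A     = {blue,green}
  2. kA    = {blue,gold,pink,green,teal,red}
  3. cA    = {gold,pink,teal,red}
  4. ckA   = ∅
(closed under both — stop)

4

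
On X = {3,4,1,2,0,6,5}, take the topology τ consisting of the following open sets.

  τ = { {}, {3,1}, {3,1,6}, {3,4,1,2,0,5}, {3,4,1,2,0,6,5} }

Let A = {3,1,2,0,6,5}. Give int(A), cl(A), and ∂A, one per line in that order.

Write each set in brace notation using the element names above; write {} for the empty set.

opens ⊆ A: {}, {3,1}, {3,1,6}; union → int = {3,1,6}
complement {4}; its interior {}; cl(A) = X∖{} = {3,4,1,2,0,6,5}
boundary = {3,4,1,2,0,6,5} ∖ {3,1,6} = {4,2,0,5}

int(A) = {3,1,6}
cl(A)  = {3,4,1,2,0,6,5}
∂A     = {4,2,0,5}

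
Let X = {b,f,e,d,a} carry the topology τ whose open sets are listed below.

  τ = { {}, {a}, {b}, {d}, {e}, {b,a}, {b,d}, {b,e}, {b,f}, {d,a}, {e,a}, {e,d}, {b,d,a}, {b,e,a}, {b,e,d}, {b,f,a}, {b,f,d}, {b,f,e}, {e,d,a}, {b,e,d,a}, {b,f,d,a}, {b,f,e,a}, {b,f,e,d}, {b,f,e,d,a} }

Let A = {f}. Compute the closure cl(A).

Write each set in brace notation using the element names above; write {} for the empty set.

cl via duality: int({b,e,d,a}) = {b,e,d,a}, so X∖{b,e,d,a} = {f}

{f}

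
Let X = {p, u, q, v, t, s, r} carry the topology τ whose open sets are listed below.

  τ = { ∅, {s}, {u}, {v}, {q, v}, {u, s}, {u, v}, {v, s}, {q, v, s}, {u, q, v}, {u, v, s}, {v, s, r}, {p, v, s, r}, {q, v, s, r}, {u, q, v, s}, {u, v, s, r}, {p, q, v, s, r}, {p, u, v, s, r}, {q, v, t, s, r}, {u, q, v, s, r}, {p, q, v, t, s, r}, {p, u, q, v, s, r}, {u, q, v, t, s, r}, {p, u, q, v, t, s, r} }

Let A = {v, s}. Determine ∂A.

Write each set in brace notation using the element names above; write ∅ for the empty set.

{p, q, t, r}

U open, U⊆A: ∅, {v}, {s}, {v, s}. int(A) = ⋃ = {v, s}
X∖A={p, u, q, t, r}, int(X∖A)={u}, hence cl(A)={p, q, v, t, s, r}
∂A: remove int from cl → {p, q, t, r}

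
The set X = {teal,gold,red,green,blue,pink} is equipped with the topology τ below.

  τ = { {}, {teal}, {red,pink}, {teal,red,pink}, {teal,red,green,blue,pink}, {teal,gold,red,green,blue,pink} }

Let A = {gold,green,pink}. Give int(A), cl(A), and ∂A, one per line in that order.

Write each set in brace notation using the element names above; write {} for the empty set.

int(A) = {}
cl(A)  = {gold,red,green,blue,pink}
∂A     = {gold,red,green,blue,pink}

U open, U⊆A: {}. int(A) = ⋃ = {}
X∖A={teal,red,blue}, int(X∖A)={teal}, hence cl(A)={gold,red,green,blue,pink}
∂A: remove int from cl → {gold,red,green,blue,pink}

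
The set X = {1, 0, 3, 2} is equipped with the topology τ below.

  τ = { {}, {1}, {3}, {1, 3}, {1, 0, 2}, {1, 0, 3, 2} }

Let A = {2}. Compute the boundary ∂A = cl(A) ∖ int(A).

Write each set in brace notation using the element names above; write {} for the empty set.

open subsets of A: {}; so int(A) = {}
closure: X∖int(X∖A) = X∖{1, 3} = {0, 2}
∂A = {0, 2} minus {} = {0, 2}

{0, 2}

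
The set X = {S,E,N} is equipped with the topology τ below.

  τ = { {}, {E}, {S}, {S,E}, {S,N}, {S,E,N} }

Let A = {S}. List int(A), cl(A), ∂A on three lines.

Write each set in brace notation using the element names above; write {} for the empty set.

int(A) = {S}
cl(A)  = {S,N}
∂A     = {N}

U open, U⊆A: {}, {S}. int(A) = ⋃ = {S}
X∖A={E,N}, int(X∖A)={E}, hence cl(A)={S,N}
∂A: remove int from cl → {N}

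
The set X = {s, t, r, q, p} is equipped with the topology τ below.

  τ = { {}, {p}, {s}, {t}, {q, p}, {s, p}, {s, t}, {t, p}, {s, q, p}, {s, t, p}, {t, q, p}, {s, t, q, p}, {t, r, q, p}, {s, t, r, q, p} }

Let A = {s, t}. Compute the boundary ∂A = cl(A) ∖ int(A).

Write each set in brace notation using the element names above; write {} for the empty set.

U open, U⊆A: {}, {t}, {s}, {s, t}. int(A) = ⋃ = {s, t}
X∖A={r, q, p}, int(X∖A)={q, p}, hence cl(A)={s, t, r}
∂A: remove int from cl → {r}

{r}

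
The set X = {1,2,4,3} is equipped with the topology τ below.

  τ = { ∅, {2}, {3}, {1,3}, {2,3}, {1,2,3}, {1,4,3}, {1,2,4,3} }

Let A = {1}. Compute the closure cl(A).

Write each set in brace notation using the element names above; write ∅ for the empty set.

{1,4}

complement {2,4,3}; its interior {2,3}; cl(A) = X∖{2,3} = {1,4}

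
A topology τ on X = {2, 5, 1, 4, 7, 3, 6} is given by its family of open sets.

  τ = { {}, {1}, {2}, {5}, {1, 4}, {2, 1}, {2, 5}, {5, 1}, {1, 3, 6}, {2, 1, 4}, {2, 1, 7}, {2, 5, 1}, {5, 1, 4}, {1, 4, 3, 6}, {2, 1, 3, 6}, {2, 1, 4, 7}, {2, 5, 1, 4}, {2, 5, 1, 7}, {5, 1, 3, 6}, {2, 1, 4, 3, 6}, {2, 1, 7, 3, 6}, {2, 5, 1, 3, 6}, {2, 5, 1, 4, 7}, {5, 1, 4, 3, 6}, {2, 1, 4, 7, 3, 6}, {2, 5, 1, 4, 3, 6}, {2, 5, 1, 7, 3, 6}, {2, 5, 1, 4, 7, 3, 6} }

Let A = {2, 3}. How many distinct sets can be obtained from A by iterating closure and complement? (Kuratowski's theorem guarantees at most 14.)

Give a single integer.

X∖A={5, 1, 4, 7, 6}, int(X∖A)={5, 1, 4}, hence cl(A)={2, 7, 3, 6}
Orbit (k=closure, c=complement):
  1. A     = {2, 3}
  2. kA    = {2, 7, 3, 6}
  3. cA    = {5, 1, 4, 7, 6}
  4. ckA   = {5, 1, 4}
  5. kcA   = {5, 1, 4, 7, 3, 6}
  6. ckcA  = {2}
  7. kckcA = {2, 7}
  8. ckckcA = {5, 1, 4, 3, 6}
(closed under both — stop)

8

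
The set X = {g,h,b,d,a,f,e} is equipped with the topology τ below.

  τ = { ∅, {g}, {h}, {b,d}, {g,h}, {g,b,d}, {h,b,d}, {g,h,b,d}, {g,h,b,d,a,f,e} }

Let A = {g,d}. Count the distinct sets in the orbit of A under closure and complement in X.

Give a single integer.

cl via duality: int({h,b,a,f,e}) = {h}, so X∖{h} = {g,b,d,a,f,e}
Write k for closure, c for complement:
  1. A     = {g,d}
  2. kA    = {g,b,d,a,f,e}
  3. cA    = {h,b,a,f,e}
  4. ckA   = {h}
  5. kcA   = {h,b,d,a,f,e}
  6. kckA  = {h,a,f,e}
  7. ckcA  = {g}
  8. ckckA = {g,b,d}
  9. kckcA = {g,a,f,e}
  10. ckckcA = {h,b,d}
applying k or c yields no new set

10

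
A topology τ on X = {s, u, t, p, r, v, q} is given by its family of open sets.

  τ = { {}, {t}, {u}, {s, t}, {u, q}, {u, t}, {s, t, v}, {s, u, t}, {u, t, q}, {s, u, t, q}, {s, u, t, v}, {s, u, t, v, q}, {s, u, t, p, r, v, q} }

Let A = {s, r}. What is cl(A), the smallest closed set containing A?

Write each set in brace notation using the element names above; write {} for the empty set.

{s, p, r, v}

closure: X∖int(X∖A) = X∖{u, t, q} = {s, p, r, v}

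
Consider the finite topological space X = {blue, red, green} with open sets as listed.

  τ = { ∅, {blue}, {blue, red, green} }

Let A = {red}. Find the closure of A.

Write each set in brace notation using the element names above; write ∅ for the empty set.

{red, green}

X∖A={blue, green}, int(X∖A)={blue}, hence cl(A)={red, green}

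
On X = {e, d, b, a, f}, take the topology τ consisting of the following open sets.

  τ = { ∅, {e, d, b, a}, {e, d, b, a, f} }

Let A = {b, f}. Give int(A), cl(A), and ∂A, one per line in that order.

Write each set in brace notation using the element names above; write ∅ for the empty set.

open subsets of A: ∅; so int(A) = ∅
closure: X∖int(X∖A) = X∖∅ = {e, d, b, a, f}
∂A = {e, d, b, a, f} minus ∅ = {e, d, b, a, f}

int(A) = ∅
cl(A)  = {e, d, b, a, f}
∂A     = {e, d, b, a, f}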